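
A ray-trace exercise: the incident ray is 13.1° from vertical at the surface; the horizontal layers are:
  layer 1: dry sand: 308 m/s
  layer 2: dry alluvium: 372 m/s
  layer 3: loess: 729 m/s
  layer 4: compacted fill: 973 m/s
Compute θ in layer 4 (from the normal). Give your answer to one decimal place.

45.7°

Snell's law across each interface conserves sin θ / V, so sin θ_4 = V_4·sin θ₁/V₁.
sin θ_4 = 973 × sin 13.1° / 308 = 0.7160.
θ_4 = arcsin 0.7160 = 45.73°.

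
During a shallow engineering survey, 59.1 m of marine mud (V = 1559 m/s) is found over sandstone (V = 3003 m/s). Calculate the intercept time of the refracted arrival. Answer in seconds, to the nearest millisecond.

θ_c = arcsin(V₁/V₂) = arcsin(1559/3003) = 31.28°; cos θ_c = 0.8547.
tᵢ = 2h·cos θ_c / V₁ = 2·59.1·0.8547 / 1559 = 0.06480 s.

0.065 s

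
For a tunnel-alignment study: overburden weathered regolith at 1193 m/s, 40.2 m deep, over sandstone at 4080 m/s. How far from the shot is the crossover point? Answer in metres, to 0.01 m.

θ_c = arcsin(1193/4080) = 17.00°, so cos θ_c = 0.9563 and tᵢ = 2h cos θ_c/V₁ = 0.0644 s.
At crossover x/V₁ = x/V₂ + tᵢ ⇒ x = tᵢ/(1/V₁ − 1/V₂) = 0.06445/(8.3822e-04 − 2.4510e-04) = 108.66 m.

108.66 m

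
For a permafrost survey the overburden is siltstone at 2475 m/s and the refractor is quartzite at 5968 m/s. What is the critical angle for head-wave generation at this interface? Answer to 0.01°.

24.50°

At critical incidence the refracted ray runs along the interface (θ₂ = 90°), so sin θ_c = V₁/V₂.
θ_c = arcsin(2475/5968) = arcsin 0.4147 = 24.50°.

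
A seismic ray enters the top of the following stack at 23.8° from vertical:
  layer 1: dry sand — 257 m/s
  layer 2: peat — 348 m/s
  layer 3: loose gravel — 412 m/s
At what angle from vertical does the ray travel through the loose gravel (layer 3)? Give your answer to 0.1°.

Snell's law across each interface conserves sin θ / V, so sin θ_3 = V_3·sin θ₁/V₁.
sin θ_3 = 412 × sin 23.8° / 257 = 0.6469.
θ_3 = 40.31° from the vertical.

40.3°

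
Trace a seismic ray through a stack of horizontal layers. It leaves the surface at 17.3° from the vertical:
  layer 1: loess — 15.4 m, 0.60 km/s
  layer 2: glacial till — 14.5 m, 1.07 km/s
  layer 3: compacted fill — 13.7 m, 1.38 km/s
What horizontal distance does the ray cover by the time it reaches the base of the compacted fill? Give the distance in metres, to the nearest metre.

Apply Snell's law at each interface; in layer i the horizontal offset is hᵢ·tan θᵢ.
Layer 1: θ = 17.30°; offset = 15.4·tan 17.30° = 4.797 m.
Layer 2: sin θ = 1.07·sin 17.3°/0.60 = 0.5303, θ = 32.03°; offset = 14.5·tan 32.03° = 9.070 m.
Layer 3: sin θ = 1.38·sin 17.3°/0.60 = 0.6840, θ = 43.15°; offset = 13.7·tan 43.15° = 12.844 m.
Σ offsets = 26.711 m.

27 m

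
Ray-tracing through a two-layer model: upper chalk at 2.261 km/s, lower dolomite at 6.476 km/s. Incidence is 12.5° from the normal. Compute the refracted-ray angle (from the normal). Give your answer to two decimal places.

38.31°

Snell's law: sin θ₂ = (V₂/V₁)·sin θ₁ = (6.476/2.261)·sin 12.5° = 0.6199.
θ₂ = arcsin 0.6199 = 38.31° from the normal.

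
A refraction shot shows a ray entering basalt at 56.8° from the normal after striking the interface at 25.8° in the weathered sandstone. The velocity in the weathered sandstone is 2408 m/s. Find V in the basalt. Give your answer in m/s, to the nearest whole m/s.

4630 m/s

sin 25.8° = 0.4352; sin 56.8° = 0.8368.
V₂ = V₁·(sin θ₂/sin θ₁) = 2408·(0.8368/0.4352) = 4629.56 m/s.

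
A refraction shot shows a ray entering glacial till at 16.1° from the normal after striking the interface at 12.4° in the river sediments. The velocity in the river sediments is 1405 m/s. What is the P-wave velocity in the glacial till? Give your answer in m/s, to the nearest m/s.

1814 m/s

sin 12.4° = 0.2147; sin 16.1° = 0.2773.
V₂ = V₁·(sin θ₂/sin θ₁) = 1405·(0.2773/0.2147) = 1814.45 m/s.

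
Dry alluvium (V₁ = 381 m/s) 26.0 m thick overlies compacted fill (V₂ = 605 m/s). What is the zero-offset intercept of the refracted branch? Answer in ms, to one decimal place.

θ_c = arcsin(V₁/V₂) = arcsin(381/605) = 39.03°; cos θ_c = 0.7768.
tᵢ = 2h·cos θ_c / V₁ = 2·26.0·0.7768 / 381 = 0.10602 s.

106.0 ms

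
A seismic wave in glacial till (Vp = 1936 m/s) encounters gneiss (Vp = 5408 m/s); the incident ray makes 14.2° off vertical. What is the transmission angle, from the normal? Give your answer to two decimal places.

Snell's law: sin θ₂ = (V₂/V₁)·sin θ₁ = (5408/1936)·sin 14.2° = 0.6852.
θ₂ = arcsin 0.6852 = 43.25° from the normal.

43.25°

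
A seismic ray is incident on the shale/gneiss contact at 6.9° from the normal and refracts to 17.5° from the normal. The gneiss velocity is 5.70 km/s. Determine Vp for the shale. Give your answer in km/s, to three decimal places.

Snell's law: sin 6.9°/V₁ = sin 17.5°/V₂.
V₁ = V₂·sin 6.9°/sin 17.5° = 5.70 × 0.3995 = 2.277 km/s.

2.277 km/s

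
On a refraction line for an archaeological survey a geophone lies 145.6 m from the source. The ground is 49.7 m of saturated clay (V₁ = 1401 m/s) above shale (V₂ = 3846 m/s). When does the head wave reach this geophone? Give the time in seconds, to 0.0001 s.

0.1039 s

t = x/V₂ + 2h·√(V₂²−V₁²)/(V₁V₂).
√(V₂²−V₁²) = √(3846²−1401²) = 3581.7 m/s; delay term = 2·49.7·3581.7/(1401·3846) = 0.06607 s.
t = 145.6/3846 + 0.06607 = 0.10393 s.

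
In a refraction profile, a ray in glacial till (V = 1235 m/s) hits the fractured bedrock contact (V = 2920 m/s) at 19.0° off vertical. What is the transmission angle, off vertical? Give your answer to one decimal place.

Snell's law: sin θ₂ = (V₂/V₁)·sin θ₁ = (2920/1235)·sin 19.0° = 0.7698.
θ₂ = sin⁻¹(0.7698) = 50.33° (from vertical).

50.3°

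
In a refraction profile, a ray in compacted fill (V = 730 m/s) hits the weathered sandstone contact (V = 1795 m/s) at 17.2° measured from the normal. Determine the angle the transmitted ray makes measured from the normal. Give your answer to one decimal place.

Snell's law: sin θ₂ = (V₂/V₁)·sin θ₁ = (1795/730)·sin 17.2° = 0.7271.
θ₂ = arcsin 0.7271 = 46.65° from the normal.

46.6°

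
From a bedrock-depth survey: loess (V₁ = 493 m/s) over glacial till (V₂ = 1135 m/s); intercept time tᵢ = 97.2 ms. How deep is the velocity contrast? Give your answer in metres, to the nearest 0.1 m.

θ_c = arcsin(493/1135) = 25.74°; cos θ_c = 0.9007.
tᵢ = 2h cos θ_c/V₁ ⇒ h = tᵢ·V₁/(2 cos θ_c) = 0.0972·493/(2·0.9007) = 26.60 m.

26.6 m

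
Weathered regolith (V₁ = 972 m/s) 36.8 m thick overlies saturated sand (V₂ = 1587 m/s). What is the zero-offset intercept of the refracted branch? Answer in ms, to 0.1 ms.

tᵢ = 2h·√(V₂²−V₁²)/(V₁V₂).
√(V₂²−V₁²) = √(1587²−972²) = 1254.5 m/s.
tᵢ = 2·36.8·1254.5/(972·1587) = 0.05986 s.

59.9 ms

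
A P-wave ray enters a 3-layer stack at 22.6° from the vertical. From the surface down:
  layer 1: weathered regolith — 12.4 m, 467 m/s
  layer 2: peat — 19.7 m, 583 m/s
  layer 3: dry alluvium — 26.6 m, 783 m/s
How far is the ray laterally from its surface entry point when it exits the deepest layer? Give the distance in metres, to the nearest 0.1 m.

Apply Snell's law at each interface; in layer i the horizontal offset is hᵢ·tan θᵢ.
Layer 1: θ = 22.60°; offset = 12.4·tan 22.60° = 5.162 m.
Layer 2: sin θ = 583·sin 22.6°/467 = 0.4798, θ = 28.67°; offset = 19.7·tan 28.67° = 10.772 m.
Layer 3: sin θ = 783·sin 22.6°/467 = 0.6443, θ = 40.12°; offset = 26.6·tan 40.12° = 22.412 m.
Total horizontal offset = 38.345 m.

38.3 m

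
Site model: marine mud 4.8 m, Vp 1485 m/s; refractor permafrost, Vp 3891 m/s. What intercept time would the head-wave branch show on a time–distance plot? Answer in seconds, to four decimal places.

θ_c = arcsin(V₁/V₂) = arcsin(1485/3891) = 22.44°; cos θ_c = 0.9243.
tᵢ = 2h·cos θ_c / V₁ = 2·4.8·0.9243 / 1485 = 0.00598 s.

0.0060 s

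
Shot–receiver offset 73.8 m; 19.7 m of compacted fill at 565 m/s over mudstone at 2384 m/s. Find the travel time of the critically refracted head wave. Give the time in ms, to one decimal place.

θ_c = arcsin(V₁/V₂) = arcsin(565/2384) = 13.71°, cos θ_c = 0.9715.
Intercept time tᵢ = 2h cos θ_c / V₁ = 2·19.7·0.9715/565 = 0.06775 s.
t = x/V₂ + tᵢ = 73.8/2384 + 0.06775 = 0.09870 s.

98.7 ms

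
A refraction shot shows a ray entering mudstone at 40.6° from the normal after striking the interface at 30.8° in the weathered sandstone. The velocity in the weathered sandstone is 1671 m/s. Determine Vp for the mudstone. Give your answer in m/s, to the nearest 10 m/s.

2120 m/s

sin 30.8° = 0.5120; sin 40.6° = 0.6508.
V₂ = V₁·(sin θ₂/sin θ₁) = 1671·(0.6508/0.5120) = 2123.74 m/s.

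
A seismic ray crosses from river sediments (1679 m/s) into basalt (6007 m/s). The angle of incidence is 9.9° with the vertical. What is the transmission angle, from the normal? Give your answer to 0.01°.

sin θ₁/V₁ = sin θ₂/V₂ ⇒ sin θ₂ = 6007·sin 9.9°/1679 = 6007·0.1719/1679 = 0.6151.
θ₂ = sin⁻¹(0.6151) = 37.96° (from vertical).

37.96°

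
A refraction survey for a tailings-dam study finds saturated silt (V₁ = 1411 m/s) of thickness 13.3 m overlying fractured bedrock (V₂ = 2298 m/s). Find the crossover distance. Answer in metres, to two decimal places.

54.39 m

x_cross = 2h·√((V₂+V₁)/(V₂−V₁)).
(V₂+V₁)/(V₂−V₁) = (2298+1411)/(2298−1411) = 4.1815; √ = 2.0449.
x_cross = 2·13.3·2.0449 = 54.39 m.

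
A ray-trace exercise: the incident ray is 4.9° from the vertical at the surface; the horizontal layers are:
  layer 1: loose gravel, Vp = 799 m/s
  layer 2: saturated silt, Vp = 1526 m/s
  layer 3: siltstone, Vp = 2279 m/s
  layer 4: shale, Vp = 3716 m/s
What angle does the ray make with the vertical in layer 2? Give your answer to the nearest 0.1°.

9.4°

Snell's law across each interface conserves sin θ / V, so sin θ_2 = V_2·sin θ₁/V₁.
sin θ_2 = 1526 × sin 4.9° / 799 = 0.1631.
θ_2 = 9.39° from the vertical.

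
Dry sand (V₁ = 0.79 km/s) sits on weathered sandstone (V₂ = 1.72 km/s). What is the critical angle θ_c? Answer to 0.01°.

Critical incidence: sin θ_c = V₁/V₂ = 0.79/1.72 = 0.4593.
θ_c = arcsin 0.4593 = 27.34°.

27.34°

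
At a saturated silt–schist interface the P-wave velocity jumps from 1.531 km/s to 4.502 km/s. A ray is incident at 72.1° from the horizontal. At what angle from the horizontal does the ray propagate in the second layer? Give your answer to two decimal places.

Angle from the normal: 90° − 72.1° = 17.9°.
Snell's law: sin θ₂ = (V₂/V₁)·sin θ₁ = (4.502/1.531)·sin 17.9° = 0.9038.
θ₂ = arcsin 0.9038 = 64.66° from the normal.
From the interface: 90° − 64.66° = 25.34°.

25.34°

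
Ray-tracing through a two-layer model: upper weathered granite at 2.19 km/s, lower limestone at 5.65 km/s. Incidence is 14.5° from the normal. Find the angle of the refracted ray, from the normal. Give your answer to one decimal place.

40.2°

sin θ₁/V₁ = sin θ₂/V₂ ⇒ sin θ₂ = 5.65·sin 14.5°/2.19 = 5.65·0.2504/2.19 = 0.6460.
θ₂ = sin⁻¹(0.6460) = 40.24° (from vertical).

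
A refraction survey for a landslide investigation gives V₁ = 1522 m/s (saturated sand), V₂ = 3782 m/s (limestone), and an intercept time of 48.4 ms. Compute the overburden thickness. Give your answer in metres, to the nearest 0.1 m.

h = tᵢ·V₁·V₂ / (2·√(V₂²−V₁²)).
√(V₂²−V₁²) = √(3782² − 1522²) = 3462.2 m/s.
h = 0.0484 s × 1522 × 3782 / (2 × 3462.2) = 40.23 m.

40.2 m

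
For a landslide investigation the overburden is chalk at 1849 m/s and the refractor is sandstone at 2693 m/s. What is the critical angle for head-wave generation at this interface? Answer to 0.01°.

Critical incidence: sin θ_c = V₁/V₂ = 1849/2693 = 0.6866.
θ_c = arcsin 0.6866 = 43.36°.

43.36°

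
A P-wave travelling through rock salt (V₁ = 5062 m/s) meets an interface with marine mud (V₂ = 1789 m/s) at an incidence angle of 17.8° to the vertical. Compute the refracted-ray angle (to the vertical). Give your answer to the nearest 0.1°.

6.2°

sin θ₁/V₁ = sin θ₂/V₂ ⇒ sin θ₂ = 1789·sin 17.8°/5062 = 1789·0.3057/5062 = 0.1080.
θ₂ = sin⁻¹(0.1080) = 6.20° (from vertical).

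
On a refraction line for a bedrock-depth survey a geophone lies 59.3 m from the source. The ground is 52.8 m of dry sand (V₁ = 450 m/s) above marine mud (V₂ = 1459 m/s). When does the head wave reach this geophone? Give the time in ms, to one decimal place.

t = x/V₂ + 2h·√(V₂²−V₁²)/(V₁V₂).
√(V₂²−V₁²) = √(1459²−450²) = 1387.9 m/s; delay term = 2·52.8·1387.9/(450·1459) = 0.22323 s.
t = 59.3/1459 + 0.22323 = 0.26387 s.

263.9 ms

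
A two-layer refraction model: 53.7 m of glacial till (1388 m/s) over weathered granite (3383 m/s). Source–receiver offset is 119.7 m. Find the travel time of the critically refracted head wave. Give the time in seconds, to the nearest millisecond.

0.106 s

θ_c = arcsin(V₁/V₂) = arcsin(1388/3383) = 24.22°, cos θ_c = 0.9120.
Intercept time tᵢ = 2h cos θ_c / V₁ = 2·53.7·0.9120/1388 = 0.07056 s.
t = x/V₂ + tᵢ = 119.7/3383 + 0.07056 = 0.10595 s.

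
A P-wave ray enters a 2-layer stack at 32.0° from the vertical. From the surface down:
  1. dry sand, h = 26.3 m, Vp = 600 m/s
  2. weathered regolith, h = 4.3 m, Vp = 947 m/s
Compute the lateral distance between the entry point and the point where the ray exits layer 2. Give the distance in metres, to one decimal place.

23.0 m

Ray parameter p = sin 32.0° / 600 m/s = 8.8320e-04 s/m.
Layer 1: θ = 32.00°; offset = 26.3·tan 32.00° = 16.434 m.
Layer 2: sin θ = p·947 = 0.8364 → θ = 56.76°; offset = 4.3·tan 56.76° = 6.561 m.
Summing the layer offsets gives 22.995 m.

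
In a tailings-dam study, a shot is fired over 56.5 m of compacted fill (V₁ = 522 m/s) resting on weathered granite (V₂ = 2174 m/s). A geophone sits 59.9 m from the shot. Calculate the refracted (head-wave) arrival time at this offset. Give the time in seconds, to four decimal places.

θ_c = arcsin(V₁/V₂) = arcsin(522/2174) = 13.89°, cos θ_c = 0.9707.
Intercept time tᵢ = 2h cos θ_c / V₁ = 2·56.5·0.9707/522 = 0.21014 s.
t = x/V₂ + tᵢ = 59.9/2174 + 0.21014 = 0.23770 s.

0.2377 s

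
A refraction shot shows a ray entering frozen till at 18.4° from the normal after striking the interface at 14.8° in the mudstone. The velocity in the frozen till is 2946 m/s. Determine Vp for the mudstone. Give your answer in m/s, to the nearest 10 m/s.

2380 m/s

sin 14.8° = 0.2554; sin 18.4° = 0.3156.
V₁ = V₂·(sin θ₁/sin θ₂) = 2946·(0.2554/0.3156) = 2384.11 m/s.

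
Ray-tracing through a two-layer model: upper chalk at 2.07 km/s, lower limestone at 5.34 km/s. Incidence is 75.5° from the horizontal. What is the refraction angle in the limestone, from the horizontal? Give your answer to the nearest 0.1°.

Convert to the normal: θ₁ = 90° − 75.5° = 14.5°.
sin θ₁/V₁ = sin θ₂/V₂ ⇒ sin θ₂ = 5.34·sin 14.5°/2.07 = 5.34·0.2504/2.07 = 0.6459.
θ₂ = sin⁻¹(0.6459) = 40.23° (from vertical).
From the interface: 90° − 40.23° = 49.77°.

49.8°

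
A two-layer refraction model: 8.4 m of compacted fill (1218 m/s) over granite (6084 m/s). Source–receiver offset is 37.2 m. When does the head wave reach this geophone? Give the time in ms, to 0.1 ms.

θ_c = arcsin(V₁/V₂) = arcsin(1218/6084) = 11.55°, cos θ_c = 0.9798.
Intercept time tᵢ = 2h cos θ_c / V₁ = 2·8.4·0.9798/1218 = 0.01351 s.
t = x/V₂ + tᵢ = 37.2/6084 + 0.01351 = 0.01963 s.

19.6 ms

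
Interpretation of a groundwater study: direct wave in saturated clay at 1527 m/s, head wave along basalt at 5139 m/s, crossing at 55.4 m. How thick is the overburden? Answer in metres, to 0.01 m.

20.39 m

x_cross = 2h·√((V₂+V₁)/(V₂−V₁)) → h = x_cross / (2·√((V₂+V₁)/(V₂−V₁))).
√((V₂+V₁)/(V₂−V₁)) = √((5139+1527)/(5139−1527)) = 1.3585.
h = 55.4 / (2·1.3585) = 20.39 m.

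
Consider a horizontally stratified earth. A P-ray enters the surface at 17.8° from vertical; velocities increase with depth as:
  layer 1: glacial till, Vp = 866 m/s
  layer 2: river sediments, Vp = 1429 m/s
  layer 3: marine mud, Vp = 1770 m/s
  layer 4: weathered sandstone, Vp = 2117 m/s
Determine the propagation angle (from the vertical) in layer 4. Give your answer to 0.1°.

48.4°

Ray parameter p = sin 17.8° / 866 = 3.5300e-04 s/m.
sin θ_4 = p·V_4 = 3.5300e-04 × 2117 = 0.7473.
θ_4 = arcsin 0.7473 = 48.36°.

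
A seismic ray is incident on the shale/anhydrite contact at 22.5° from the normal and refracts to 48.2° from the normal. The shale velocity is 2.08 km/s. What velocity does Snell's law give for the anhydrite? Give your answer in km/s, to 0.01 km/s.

sin 22.5° = 0.3827; sin 48.2° = 0.7455.
V₂ = V₁·(sin θ₂/sin θ₁) = 2.08·(0.7455/0.3827) = 4.05 km/s.

4.05 km/s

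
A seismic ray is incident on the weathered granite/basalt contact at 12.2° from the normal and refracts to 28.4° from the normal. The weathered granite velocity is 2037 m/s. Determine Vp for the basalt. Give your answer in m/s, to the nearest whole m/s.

4585 m/s

Snell's law: sin 12.2°/V₁ = sin 28.4°/V₂.
V₂ = V₁·sin 28.4°/sin 12.2° = 2037 × 2.2507 = 4584.63 m/s.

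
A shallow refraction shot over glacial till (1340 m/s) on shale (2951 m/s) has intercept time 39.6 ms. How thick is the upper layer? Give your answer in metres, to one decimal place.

θ_c = arcsin(1340/2951) = 27.01°; cos θ_c = 0.8910.
tᵢ = 2h cos θ_c/V₁ ⇒ h = tᵢ·V₁/(2 cos θ_c) = 0.0396·1340/(2·0.8910) = 29.78 m.

29.8 m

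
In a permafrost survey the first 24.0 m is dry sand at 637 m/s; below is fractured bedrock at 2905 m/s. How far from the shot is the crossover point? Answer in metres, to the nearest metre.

60 m

x_cross = 2h·√((V₂+V₁)/(V₂−V₁)).
(V₂+V₁)/(V₂−V₁) = (2905+637)/(2905−637) = 1.5617; √ = 1.2497.
x_cross = 2·24.0·1.2497 = 59.99 m.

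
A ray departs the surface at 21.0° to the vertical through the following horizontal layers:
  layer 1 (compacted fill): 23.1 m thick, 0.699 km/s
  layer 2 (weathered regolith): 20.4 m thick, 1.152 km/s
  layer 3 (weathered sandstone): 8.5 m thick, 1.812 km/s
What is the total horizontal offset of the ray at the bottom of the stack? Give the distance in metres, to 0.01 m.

45.13 m

Ray parameter p = sin 21.0° / 0.699 km/s = 5.1269e-01 s/km.
Layer 1: θ = 21.00°; offset = 23.1·tan 21.00° = 8.8673 m.
Layer 2: sin θ = p·1.152 = 0.5906 → θ = 36.20°; offset = 20.4·tan 36.20° = 14.9309 m.
Layer 3: sin θ = p·1.812 = 0.9290 → θ = 68.28°; offset = 8.5·tan 68.28° = 21.3353 m.
Summing the layer offsets gives 45.1335 m.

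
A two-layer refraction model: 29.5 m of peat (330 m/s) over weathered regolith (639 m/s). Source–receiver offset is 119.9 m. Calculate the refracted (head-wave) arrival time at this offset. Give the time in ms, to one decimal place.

θ_c = arcsin(V₁/V₂) = arcsin(330/639) = 31.09°, cos θ_c = 0.8563.
Intercept time tᵢ = 2h cos θ_c / V₁ = 2·29.5·0.8563/330 = 0.15310 s.
t = x/V₂ + tᵢ = 119.9/639 + 0.15310 = 0.34074 s.

340.7 ms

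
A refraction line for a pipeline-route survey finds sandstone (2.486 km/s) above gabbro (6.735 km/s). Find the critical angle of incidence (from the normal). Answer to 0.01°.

At critical incidence the refracted ray runs along the interface (θ₂ = 90°), so sin θ_c = V₁/V₂.
θ_c = arcsin(2.486/6.735) = arcsin 0.3691 = 21.66°.

21.66°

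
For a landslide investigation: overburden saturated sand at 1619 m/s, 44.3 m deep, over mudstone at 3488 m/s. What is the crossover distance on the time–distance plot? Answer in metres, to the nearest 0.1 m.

x_cross = 2h·√((V₂+V₁)/(V₂−V₁)).
(V₂+V₁)/(V₂−V₁) = (3488+1619)/(3488−1619) = 2.7325; √ = 1.6530.
x_cross = 2·44.3·1.6530 = 146.46 m.

146.5 m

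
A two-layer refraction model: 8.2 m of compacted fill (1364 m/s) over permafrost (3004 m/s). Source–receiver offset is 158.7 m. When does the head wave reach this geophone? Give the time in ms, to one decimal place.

t = x/V₂ + 2h·√(V₂²−V₁²)/(V₁V₂).
√(V₂²−V₁²) = √(3004²−1364²) = 2676.5 m/s; delay term = 2·8.2·2676.5/(1364·3004) = 0.01071 s.
t = 158.7/3004 + 0.01071 = 0.06354 s.

63.5 ms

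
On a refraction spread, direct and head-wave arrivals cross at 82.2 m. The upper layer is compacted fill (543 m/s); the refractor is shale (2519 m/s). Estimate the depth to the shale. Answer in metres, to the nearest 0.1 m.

h = (x_cross/2)·√((V₂−V₁)/(V₂+V₁)).
(V₂−V₁)/(V₂+V₁) = (2519−543)/(2519+543) = 0.6453; √ = 0.8033.
h = (82.2/2)·0.8033 = 33.02 m.

33.0 m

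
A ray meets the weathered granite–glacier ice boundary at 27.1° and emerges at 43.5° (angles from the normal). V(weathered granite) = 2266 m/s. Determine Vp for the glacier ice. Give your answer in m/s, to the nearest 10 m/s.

sin 27.1° = 0.4555; sin 43.5° = 0.6884.
V₂ = V₁·(sin θ₂/sin θ₁) = 2266·(0.6884/0.4555) = 3424.06 m/s.

3420 m/s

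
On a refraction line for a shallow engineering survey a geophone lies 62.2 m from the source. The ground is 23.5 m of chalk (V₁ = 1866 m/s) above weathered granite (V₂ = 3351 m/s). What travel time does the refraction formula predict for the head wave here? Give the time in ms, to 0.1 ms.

t = x/V₂ + 2h·√(V₂²−V₁²)/(V₁V₂).
√(V₂²−V₁²) = √(3351²−1866²) = 2783.4 m/s; delay term = 2·23.5·2783.4/(1866·3351) = 0.02092 s.
t = 62.2/3351 + 0.02092 = 0.03948 s.

39.5 ms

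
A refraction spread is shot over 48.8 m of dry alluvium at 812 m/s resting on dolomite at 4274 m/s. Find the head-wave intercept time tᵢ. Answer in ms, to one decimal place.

tᵢ = 2h·√(V₂²−V₁²)/(V₁V₂).
√(V₂²−V₁²) = √(4274²−812²) = 4196.2 m/s.
tᵢ = 2·48.8·4196.2/(812·4274) = 0.11801 s.

118.0 ms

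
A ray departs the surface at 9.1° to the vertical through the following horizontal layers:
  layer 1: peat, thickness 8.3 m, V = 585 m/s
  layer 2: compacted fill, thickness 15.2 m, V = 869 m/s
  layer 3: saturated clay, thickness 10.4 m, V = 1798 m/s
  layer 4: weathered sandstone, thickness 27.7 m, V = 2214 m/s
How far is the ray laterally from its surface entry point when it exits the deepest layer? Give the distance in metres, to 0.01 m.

Ray parameter p = sin 9.1° / 585 m/s = 2.7036e-04 s/m.
Layer 1: θ = 9.10°; offset = 8.3·tan 9.10° = 1.3294 m.
Layer 2: sin θ = p·869 = 0.2349 → θ = 13.59°; offset = 15.2·tan 13.59° = 3.6739 m.
Layer 3: sin θ = p·1798 = 0.4861 → θ = 29.08°; offset = 10.4·tan 29.08° = 5.7849 m.
Layer 4: sin θ = p·2214 = 0.5986 → θ = 36.77°; offset = 27.7·tan 36.77° = 20.6977 m.
Total horizontal offset = 31.4859 m.

31.49 m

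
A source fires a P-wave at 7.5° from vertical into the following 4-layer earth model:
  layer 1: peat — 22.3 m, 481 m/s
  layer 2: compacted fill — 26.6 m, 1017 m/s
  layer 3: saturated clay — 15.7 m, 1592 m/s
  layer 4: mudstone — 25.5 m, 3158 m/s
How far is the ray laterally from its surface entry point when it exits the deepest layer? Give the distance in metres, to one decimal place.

60.5 m

Apply Snell's law at each interface; in layer i the horizontal offset is hᵢ·tan θᵢ.
Layer 1: θ = 7.50°; offset = 22.3·tan 7.50° = 2.936 m.
Layer 2: sin θ = 1017·sin 7.5°/481 = 0.2760, θ = 16.02°; offset = 26.6·tan 16.02° = 7.638 m.
Layer 3: sin θ = 1592·sin 7.5°/481 = 0.4320, θ = 25.60°; offset = 15.7·tan 25.60° = 7.521 m.
Layer 4: sin θ = 3158·sin 7.5°/481 = 0.8570, θ = 58.98°; offset = 25.5·tan 58.98° = 42.402 m.
Σ offsets = 60.496 m.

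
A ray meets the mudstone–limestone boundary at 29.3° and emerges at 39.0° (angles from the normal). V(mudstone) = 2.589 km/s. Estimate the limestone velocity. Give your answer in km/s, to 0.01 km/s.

sin 29.3° = 0.4894; sin 39.0° = 0.6293.
V₂ = V₁·(sin θ₂/sin θ₁) = 2.589·(0.6293/0.4894) = 3.33 km/s.

3.33 km/s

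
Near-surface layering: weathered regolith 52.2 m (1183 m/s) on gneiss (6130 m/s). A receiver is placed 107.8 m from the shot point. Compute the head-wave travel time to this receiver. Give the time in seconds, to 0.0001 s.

t = x/V₂ + 2h·√(V₂²−V₁²)/(V₁V₂).
√(V₂²−V₁²) = √(6130²−1183²) = 6014.8 m/s; delay term = 2·52.2·6014.8/(1183·6130) = 0.08659 s.
t = 107.8/6130 + 0.08659 = 0.10418 s.

0.1042 s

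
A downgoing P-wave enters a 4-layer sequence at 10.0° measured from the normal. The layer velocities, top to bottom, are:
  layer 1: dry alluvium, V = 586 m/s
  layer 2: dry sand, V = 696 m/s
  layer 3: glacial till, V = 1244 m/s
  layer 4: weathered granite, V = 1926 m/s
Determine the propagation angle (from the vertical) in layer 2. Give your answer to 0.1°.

11.9°

Snell's law across each interface conserves sin θ / V, so sin θ_2 = V_2·sin θ₁/V₁.
sin θ_2 = 696 × sin 10.0° / 586 = 0.2062.
θ_2 = arcsin 0.2062 = 11.90°.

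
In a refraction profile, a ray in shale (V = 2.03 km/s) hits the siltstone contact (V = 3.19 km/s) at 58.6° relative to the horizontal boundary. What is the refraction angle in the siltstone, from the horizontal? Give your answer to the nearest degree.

35°

Angle from the normal: 90° − 58.6° = 31.4°.
Snell's law: sin θ₂ = (V₂/V₁)·sin θ₁ = (3.19/2.03)·sin 31.4° = 0.8187.
θ₂ = sin⁻¹(0.8187) = 54.96° (from vertical).
From the interface: 90° − 54.96° = 35.04°.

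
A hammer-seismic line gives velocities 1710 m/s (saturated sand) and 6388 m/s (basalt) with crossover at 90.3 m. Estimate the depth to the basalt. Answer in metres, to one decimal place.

34.3 m

h = (x_cross/2)·√((V₂−V₁)/(V₂+V₁)).
(V₂−V₁)/(V₂+V₁) = (6388−1710)/(6388+1710) = 0.5777; √ = 0.7600.
h = (90.3/2)·0.7600 = 34.32 m.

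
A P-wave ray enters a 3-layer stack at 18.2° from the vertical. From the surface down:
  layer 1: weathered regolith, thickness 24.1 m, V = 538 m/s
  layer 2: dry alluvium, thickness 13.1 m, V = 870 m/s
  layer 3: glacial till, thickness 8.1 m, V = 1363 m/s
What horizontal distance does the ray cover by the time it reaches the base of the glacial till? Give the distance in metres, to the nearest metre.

Apply Snell's law at each interface; in layer i the horizontal offset is hᵢ·tan θᵢ.
Layer 1: θ = 18.20°; offset = 24.1·tan 18.20° = 7.924 m.
Layer 2: sin θ = 870·sin 18.2°/538 = 0.5051, θ = 30.34°; offset = 13.1·tan 30.34° = 7.666 m.
Layer 3: sin θ = 1363·sin 18.2°/538 = 0.7913, θ = 52.31°; offset = 8.1·tan 52.31° = 10.482 m.
Summing the layer offsets gives 26.072 m.

26 m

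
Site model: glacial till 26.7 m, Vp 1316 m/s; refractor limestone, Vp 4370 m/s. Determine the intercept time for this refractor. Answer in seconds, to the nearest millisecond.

0.039 s

θ_c = arcsin(V₁/V₂) = arcsin(1316/4370) = 17.53°; cos θ_c = 0.9536.
tᵢ = 2h·cos θ_c / V₁ = 2·26.7·0.9536 / 1316 = 0.03869 s.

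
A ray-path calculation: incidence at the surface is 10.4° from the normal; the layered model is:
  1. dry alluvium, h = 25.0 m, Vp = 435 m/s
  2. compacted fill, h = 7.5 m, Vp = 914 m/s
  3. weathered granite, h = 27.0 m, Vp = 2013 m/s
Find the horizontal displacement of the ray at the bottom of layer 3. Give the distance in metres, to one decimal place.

Apply Snell's law at each interface; in layer i the horizontal offset is hᵢ·tan θᵢ.
Layer 1: θ = 10.40°; offset = 25.0·tan 10.40° = 4.588 m.
Layer 2: sin θ = 914·sin 10.4°/435 = 0.3793, θ = 22.29°; offset = 7.5·tan 22.29° = 3.074 m.
Layer 3: sin θ = 2013·sin 10.4°/435 = 0.8354, θ = 56.65°; offset = 27.0·tan 56.65° = 41.032 m.
Total horizontal offset = 48.695 m.

48.7 m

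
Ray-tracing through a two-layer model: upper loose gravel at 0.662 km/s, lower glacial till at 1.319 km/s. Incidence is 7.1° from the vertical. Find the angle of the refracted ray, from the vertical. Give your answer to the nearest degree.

14°

Snell's law: sin θ₂ = (V₂/V₁)·sin θ₁ = (1.319/0.662)·sin 7.1° = 0.2463.
θ₂ = arcsin 0.2463 = 14.26° from the normal.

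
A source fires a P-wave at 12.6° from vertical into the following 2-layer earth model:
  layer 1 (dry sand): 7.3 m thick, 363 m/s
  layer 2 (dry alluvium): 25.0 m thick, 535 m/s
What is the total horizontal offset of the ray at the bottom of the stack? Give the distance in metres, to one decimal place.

p = sin θ₁/V₁ = sin 12.6°/363 = 6.0095e-04 s/m is conserved through the stack.
Layer 1: θ = 12.60°; offset = 7.3·tan 12.60° = 1.632 m.
Layer 2: sin θ = p·535 = 0.3215 → θ = 18.75°; offset = 25.0·tan 18.75° = 8.488 m.
Summing the layer offsets gives 10.120 m.

10.1 m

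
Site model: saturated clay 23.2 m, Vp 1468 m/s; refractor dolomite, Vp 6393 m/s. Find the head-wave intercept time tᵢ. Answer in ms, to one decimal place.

tᵢ = 2h·√(V₂²−V₁²)/(V₁V₂).
√(V₂²−V₁²) = √(6393²−1468²) = 6222.2 m/s.
tᵢ = 2·23.2·6222.2/(1468·6393) = 0.03076 s.

30.8 ms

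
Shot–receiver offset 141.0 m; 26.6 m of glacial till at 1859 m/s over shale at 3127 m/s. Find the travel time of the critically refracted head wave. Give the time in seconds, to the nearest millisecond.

0.068 s

θ_c = arcsin(V₁/V₂) = arcsin(1859/3127) = 36.48°, cos θ_c = 0.8041.
Intercept time tᵢ = 2h cos θ_c / V₁ = 2·26.6·0.8041/1859 = 0.02301 s.
t = x/V₂ + tᵢ = 141.0/3127 + 0.02301 = 0.06810 s.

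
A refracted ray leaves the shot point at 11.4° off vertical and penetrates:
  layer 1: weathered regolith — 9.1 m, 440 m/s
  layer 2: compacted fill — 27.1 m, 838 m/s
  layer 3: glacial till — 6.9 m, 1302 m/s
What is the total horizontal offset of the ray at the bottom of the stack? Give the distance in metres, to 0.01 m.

Ray parameter p = sin 11.4° / 440 m/s = 4.4922e-04 s/m.
Layer 1: θ = 11.40°; offset = 9.1·tan 11.40° = 1.8349 m.
Layer 2: sin θ = p·838 = 0.3764 → θ = 22.11°; offset = 27.1·tan 22.11° = 11.0118 m.
Layer 3: sin θ = p·1302 = 0.5849 → θ = 35.79°; offset = 6.9·tan 35.79° = 4.9755 m.
Σ offsets = 17.8222 m.

17.82 m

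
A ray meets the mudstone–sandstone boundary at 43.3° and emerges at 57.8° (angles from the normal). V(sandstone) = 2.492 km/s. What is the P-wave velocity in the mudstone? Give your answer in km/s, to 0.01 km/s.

sin 43.3° = 0.6858; sin 57.8° = 0.8462.
V₁ = V₂·(sin θ₁/sin θ₂) = 2.492·(0.6858/0.8462) = 2.02 km/s.

2.02 km/s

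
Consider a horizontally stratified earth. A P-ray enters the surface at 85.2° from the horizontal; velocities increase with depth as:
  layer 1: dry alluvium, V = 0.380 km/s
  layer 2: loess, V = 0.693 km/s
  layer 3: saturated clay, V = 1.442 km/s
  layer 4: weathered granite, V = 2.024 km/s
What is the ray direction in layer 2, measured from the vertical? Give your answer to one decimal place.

8.8°

From the normal: θ₁ = 90° − 85.2° = 4.8°.
Ray parameter p = sin 4.8° / 0.380 = 2.2020e-01 s/km.
sin θ_2 = p·V_2 = 2.2020e-01 × 0.693 = 0.1526.
θ_2 = 8.78° from the vertical.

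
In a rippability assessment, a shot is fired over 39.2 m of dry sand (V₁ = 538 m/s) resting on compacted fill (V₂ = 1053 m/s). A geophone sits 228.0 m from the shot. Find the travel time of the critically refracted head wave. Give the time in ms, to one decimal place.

341.8 ms

θ_c = arcsin(V₁/V₂) = arcsin(538/1053) = 30.73°, cos θ_c = 0.8596.
Intercept time tᵢ = 2h cos θ_c / V₁ = 2·39.2·0.8596/538 = 0.12527 s.
t = x/V₂ + tᵢ = 228.0/1053 + 0.12527 = 0.34179 s.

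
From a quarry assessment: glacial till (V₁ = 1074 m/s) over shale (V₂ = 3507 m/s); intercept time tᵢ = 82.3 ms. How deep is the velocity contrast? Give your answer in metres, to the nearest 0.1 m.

46.4 m

h = tᵢ·V₁·V₂ / (2·√(V₂²−V₁²)).
√(V₂²−V₁²) = √(3507² − 1074²) = 3338.5 m/s.
h = 0.0823 s × 1074 × 3507 / (2 × 3338.5) = 46.43 m.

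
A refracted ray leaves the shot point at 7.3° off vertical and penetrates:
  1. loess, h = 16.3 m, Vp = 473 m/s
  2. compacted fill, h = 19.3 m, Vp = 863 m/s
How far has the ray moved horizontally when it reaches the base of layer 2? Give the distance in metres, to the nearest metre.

Ray parameter p = sin 7.3° / 473 m/s = 2.6864e-04 s/m.
Layer 1: θ = 7.30°; offset = 16.3·tan 7.30° = 2.088 m.
Layer 2: sin θ = p·863 = 0.2318 → θ = 13.40°; offset = 19.3·tan 13.40° = 4.600 m.
Total horizontal offset = 6.688 m.

7 m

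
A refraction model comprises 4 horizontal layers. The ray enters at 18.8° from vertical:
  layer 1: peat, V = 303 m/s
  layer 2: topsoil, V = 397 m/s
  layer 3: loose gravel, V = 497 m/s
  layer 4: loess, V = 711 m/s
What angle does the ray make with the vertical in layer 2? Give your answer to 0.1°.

Snell's law across each interface conserves sin θ / V, so sin θ_2 = V_2·sin θ₁/V₁.
sin θ_2 = 397 × sin 18.8° / 303 = 0.4222.
θ_2 = arcsin 0.4222 = 24.98°.

25.0°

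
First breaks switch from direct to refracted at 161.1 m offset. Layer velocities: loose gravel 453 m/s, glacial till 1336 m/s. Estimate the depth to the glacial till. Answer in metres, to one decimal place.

56.6 m

h = (x_cross/2)·√((V₂−V₁)/(V₂+V₁)).
(V₂−V₁)/(V₂+V₁) = (1336−453)/(1336+453) = 0.4936; √ = 0.7025.
h = (161.1/2)·0.7025 = 56.59 m.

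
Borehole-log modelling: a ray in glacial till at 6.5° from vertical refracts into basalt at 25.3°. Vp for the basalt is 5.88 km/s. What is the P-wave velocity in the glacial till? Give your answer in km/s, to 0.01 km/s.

1.56 km/s

Snell's law: sin 6.5°/V₁ = sin 25.3°/V₂.
V₁ = V₂·sin 6.5°/sin 25.3° = 5.88 × 0.2649 = 1.56 km/s.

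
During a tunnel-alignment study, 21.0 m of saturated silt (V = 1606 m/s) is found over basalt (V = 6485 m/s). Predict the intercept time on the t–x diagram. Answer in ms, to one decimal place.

25.3 ms

θ_c = arcsin(V₁/V₂) = arcsin(1606/6485) = 14.34°; cos θ_c = 0.9688.
tᵢ = 2h·cos θ_c / V₁ = 2·21.0·0.9688 / 1606 = 0.02534 s.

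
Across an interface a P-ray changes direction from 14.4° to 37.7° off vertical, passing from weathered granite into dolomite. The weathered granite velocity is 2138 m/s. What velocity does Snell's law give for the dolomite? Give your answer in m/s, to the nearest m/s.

5257 m/s

sin 14.4° = 0.2487; sin 37.7° = 0.6115.
V₂ = V₁·(sin θ₂/sin θ₁) = 2138·(0.6115/0.2487) = 5257.33 m/s.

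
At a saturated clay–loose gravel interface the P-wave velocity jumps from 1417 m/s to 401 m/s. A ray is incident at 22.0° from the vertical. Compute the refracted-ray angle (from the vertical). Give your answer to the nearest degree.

6°

sin θ₁/V₁ = sin θ₂/V₂ ⇒ sin θ₂ = 401·sin 22.0°/1417 = 401·0.3746/1417 = 0.1060.
θ₂ = arcsin 0.1060 = 6.09° from the normal.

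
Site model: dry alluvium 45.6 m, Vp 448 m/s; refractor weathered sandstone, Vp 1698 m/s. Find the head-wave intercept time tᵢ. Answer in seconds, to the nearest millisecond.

0.196 s

θ_c = arcsin(V₁/V₂) = arcsin(448/1698) = 15.30°; cos θ_c = 0.9646.
tᵢ = 2h·cos θ_c / V₁ = 2·45.6·0.9646 / 448 = 0.19636 s.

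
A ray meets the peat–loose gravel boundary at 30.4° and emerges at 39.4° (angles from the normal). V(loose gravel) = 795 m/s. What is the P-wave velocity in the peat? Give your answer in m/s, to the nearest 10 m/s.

630 m/s

Snell's law: sin 30.4°/V₁ = sin 39.4°/V₂.
V₁ = V₂·sin 30.4°/sin 39.4° = 795 × 0.7972 = 633.81 m/s.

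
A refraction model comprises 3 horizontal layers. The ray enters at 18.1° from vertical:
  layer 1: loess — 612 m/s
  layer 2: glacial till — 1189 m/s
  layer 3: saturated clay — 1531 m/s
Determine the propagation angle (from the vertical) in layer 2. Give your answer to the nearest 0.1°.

Ray parameter p = sin 18.1° / 612 = 5.0764e-04 s/m.
sin θ_2 = p·V_2 = 5.0764e-04 × 1189 = 0.6036.
θ_2 = 37.13° from the vertical.

37.1°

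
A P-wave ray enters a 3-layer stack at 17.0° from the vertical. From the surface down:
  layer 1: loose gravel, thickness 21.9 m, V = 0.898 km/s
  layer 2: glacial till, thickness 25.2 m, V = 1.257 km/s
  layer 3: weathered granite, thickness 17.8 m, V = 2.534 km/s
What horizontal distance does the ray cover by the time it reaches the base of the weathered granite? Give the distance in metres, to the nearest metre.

p = sin θ₁/V₁ = sin 17.0°/0.898 = 3.2558e-01 s/km is conserved through the stack.
Layer 1: θ = 17.00°; offset = 21.9·tan 17.00° = 6.696 m.
Layer 2: sin θ = p·1.257 = 0.4093 → θ = 24.16°; offset = 25.2·tan 24.16° = 11.303 m.
Layer 3: sin θ = p·2.534 = 0.8250 → θ = 55.59°; offset = 17.8·tan 55.59° = 25.987 m.
Total horizontal offset = 43.986 m.

44 m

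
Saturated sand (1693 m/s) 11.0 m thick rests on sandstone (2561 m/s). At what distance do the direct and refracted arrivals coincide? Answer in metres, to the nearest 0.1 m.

x_cross = 2h·√((V₂+V₁)/(V₂−V₁)).
(V₂+V₁)/(V₂−V₁) = (2561+1693)/(2561−1693) = 4.9009; √ = 2.2138.
x_cross = 2·11.0·2.2138 = 48.70 m.

48.7 m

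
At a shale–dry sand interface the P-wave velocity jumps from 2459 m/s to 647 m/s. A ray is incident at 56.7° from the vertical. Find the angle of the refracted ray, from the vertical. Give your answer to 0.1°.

Snell's law: sin θ₂ = (V₂/V₁)·sin θ₁ = (647/2459)·sin 56.7° = 0.2199.
θ₂ = arcsin 0.2199 = 12.70° from the normal.

12.7°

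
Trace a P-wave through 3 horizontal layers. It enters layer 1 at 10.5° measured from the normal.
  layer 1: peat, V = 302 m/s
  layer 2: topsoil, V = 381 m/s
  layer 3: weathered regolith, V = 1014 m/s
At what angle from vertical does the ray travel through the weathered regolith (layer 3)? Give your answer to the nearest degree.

38°

Snell's law across each interface conserves sin θ / V, so sin θ_3 = V_3·sin θ₁/V₁.
sin θ_3 = 1014 × sin 10.5° / 302 = 0.6119.
θ_3 = 37.73° from the vertical.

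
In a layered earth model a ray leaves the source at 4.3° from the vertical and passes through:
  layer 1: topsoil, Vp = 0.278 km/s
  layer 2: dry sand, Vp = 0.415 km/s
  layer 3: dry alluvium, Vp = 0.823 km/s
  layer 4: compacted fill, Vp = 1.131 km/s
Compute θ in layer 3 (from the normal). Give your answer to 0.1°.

12.8°

Snell's law across each interface conserves sin θ / V, so sin θ_3 = V_3·sin θ₁/V₁.
sin θ_3 = 0.823 × sin 4.3° / 0.278 = 0.2220.
θ_3 = 12.82° from the vertical.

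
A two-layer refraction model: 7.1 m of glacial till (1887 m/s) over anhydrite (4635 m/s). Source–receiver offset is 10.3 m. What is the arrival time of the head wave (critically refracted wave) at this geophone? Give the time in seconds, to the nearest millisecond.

0.009 s

t = x/V₂ + 2h·√(V₂²−V₁²)/(V₁V₂).
√(V₂²−V₁²) = √(4635²−1887²) = 4233.5 m/s; delay term = 2·7.1·4233.5/(1887·4635) = 0.00687 s.
t = 10.3/4635 + 0.00687 = 0.00910 s.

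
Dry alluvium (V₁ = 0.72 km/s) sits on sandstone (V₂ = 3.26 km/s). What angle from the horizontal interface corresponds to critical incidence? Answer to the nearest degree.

77°

At critical incidence the refracted ray runs along the interface (θ₂ = 90°), so sin θ_c = V₁/V₂.
θ_c = arcsin(0.72/3.26) = arcsin 0.2209 = 12.76°.
Measured from the interface: 90° − 12.76° = 77.24°.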